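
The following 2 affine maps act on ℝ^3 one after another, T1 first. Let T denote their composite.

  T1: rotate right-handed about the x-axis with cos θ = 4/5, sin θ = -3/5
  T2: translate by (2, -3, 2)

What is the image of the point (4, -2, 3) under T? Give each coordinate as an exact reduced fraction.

T1 rotate right-handed about the x-axis with cos θ = 4/5, sin θ = -3/5: (4, -2, 3) → (4, 1/5, 18/5)
T2 translate by (2, -3, 2): (4, 1/5, 18/5) → (6, -14/5, 28/5)

T(p) = (6, -14/5, 28/5)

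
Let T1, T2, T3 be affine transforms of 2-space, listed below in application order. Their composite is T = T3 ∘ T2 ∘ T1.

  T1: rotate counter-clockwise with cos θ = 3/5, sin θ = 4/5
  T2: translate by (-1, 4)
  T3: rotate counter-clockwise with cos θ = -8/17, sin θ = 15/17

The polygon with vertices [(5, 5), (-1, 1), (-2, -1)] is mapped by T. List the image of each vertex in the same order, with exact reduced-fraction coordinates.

image vertices: (-149/17, -118/17), (-189/85, -332/85), (-79/85, -177/85)

T1 rotate counter-clockwise with cos θ = 3/5, sin θ = 4/5: (5, 5) → (-1, 7); (-1, 1) → (-7/5, -1/5); (-2, -1) → (-2/5, -11/5)
T2 translate by (-1, 4): (-1, 7) → (-2, 11); (-7/5, -1/5) → (-12/5, 19/5); (-2/5, -11/5) → (-7/5, 9/5)
T3 rotate counter-clockwise with cos θ = -8/17, sin θ = 15/17: (-2, 11) → (-149/17, -118/17); (-12/5, 19/5) → (-189/85, -332/85); (-7/5, 9/5) → (-79/85, -177/85)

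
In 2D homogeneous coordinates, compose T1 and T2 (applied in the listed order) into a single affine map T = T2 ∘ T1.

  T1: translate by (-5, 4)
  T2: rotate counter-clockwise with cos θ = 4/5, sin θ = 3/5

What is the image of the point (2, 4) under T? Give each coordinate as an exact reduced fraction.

T1 translate by (-5, 4): (2, 4) → (-3, 8)
T2 rotate counter-clockwise with cos θ = 4/5, sin θ = 3/5: (-3, 8) → (-36/5, 23/5)

T(p) = (-36/5, 23/5)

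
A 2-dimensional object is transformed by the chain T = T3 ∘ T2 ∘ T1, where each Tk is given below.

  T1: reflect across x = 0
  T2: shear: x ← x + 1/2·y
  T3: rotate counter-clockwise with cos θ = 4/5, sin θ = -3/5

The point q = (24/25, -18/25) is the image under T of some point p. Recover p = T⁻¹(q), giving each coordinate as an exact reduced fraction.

T1 = [-1 0 0; 0 1 0; 0 0 1]
T2·T1 = [-1 1/2 0; 0 1 0; 0 0 1]
T3·…·T1 = [-4/5 1 0; 3/5 1/2 0; 0 0 1]
det M = -1; M⁻¹ = [-1/2 1 0; 3/5 4/5 0; 0 0 1]
M⁻¹ · (24/25, -18/25)ᵀ = (-6/5, 0)ᵀ

p = (-6/5, 0)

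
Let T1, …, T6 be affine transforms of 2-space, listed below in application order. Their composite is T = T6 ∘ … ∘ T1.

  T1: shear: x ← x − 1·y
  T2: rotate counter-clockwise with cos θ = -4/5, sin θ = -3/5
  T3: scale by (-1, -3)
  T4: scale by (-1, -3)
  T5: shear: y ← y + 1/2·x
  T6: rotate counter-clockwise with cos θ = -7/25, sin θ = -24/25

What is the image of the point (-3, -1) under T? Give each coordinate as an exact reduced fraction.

T1 shear: x ← x − 1·y: (-3, -1) → (-2, -1)
T2 rotate counter-clockwise with cos θ = -4/5, sin θ = -3/5: (-2, -1) → (1, 2)
T3 scale by (-1, -3): (1, 2) → (-1, -6)
T4 scale by (-1, -3): (-1, -6) → (1, 18)
T5 shear: y ← y + 1/2·x: (1, 18) → (1, 37/2)
T6 rotate counter-clockwise with cos θ = -7/25, sin θ = -24/25: (1, 37/2) → (437/25, -307/50)

T(p) = (437/25, -307/50)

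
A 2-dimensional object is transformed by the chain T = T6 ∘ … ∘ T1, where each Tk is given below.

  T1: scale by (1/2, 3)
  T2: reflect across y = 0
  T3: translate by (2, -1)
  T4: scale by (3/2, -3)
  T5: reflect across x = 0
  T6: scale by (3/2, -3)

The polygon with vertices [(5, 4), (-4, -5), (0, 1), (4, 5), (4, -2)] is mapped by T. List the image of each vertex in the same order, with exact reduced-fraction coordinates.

image vertices: (-81/8, -117), (0, 126), (-9/2, -36), (-9, -144), (-9, 45)

T1 scale by (1/2, 3): (5, 4) → (5/2, 12); (-4, -5) → (-2, -15); (0, 1) → (0, 3); (4, 5) → (2, 15); (4, -2) → (2, -6)
T2 reflect across y = 0: (5/2, 12) → (5/2, -12); (-2, -15) → (-2, 15); (0, 3) → (0, -3); (2, 15) → (2, -15); (2, -6) → (2, 6)
T3 translate by (2, -1): (5/2, -12) → (9/2, -13); (-2, 15) → (0, 14); (0, -3) → (2, -4); (2, -15) → (4, -16); (2, 6) → (4, 5)
T4 scale by (3/2, -3): (9/2, -13) → (27/4, 39); (0, 14) → (0, -42); (2, -4) → (3, 12); (4, -16) → (6, 48); (4, 5) → (6, -15)
T5 reflect across x = 0: (27/4, 39) → (-27/4, 39); (0, -42) → (0, -42); (3, 12) → (-3, 12); (6, 48) → (-6, 48); (6, -15) → (-6, -15)
T6 scale by (3/2, -3): (-27/4, 39) → (-81/8, -117); (0, -42) → (0, 126); (-3, 12) → (-9/2, -36); (-6, 48) → (-9, -144); (-6, -15) → (-9, 45)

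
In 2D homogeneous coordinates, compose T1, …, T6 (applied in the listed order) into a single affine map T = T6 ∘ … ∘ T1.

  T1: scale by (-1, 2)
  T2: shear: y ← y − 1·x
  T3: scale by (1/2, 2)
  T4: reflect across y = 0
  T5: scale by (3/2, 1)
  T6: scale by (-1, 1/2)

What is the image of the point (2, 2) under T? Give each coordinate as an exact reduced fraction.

T1 scale by (-1, 2): (2, 2) → (-2, 4)
T2 shear: y ← y − 1·x: (-2, 4) → (-2, 6)
T3 scale by (1/2, 2): (-2, 6) → (-1, 12)
T4 reflect across y = 0: (-1, 12) → (-1, -12)
T5 scale by (3/2, 1): (-1, -12) → (-3/2, -12)
T6 scale by (-1, 1/2): (-3/2, -12) → (3/2, -6)

T(p) = (3/2, -6)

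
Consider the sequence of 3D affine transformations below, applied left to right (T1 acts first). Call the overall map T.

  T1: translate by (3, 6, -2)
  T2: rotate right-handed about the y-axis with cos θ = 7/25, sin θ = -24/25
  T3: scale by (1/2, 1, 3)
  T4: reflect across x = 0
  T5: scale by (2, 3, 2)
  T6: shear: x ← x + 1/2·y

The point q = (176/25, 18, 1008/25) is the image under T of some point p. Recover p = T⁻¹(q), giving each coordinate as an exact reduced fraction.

T1 = [1 0 0 3; 0 1 0 6; 0 0 1 -2; 0 0 0 1]
T2·T1 = [7/25 0 -24/25 69/25; 0 1 0 6; 24/25 0 7/25 58/25; 0 0 0 1]
T3·…·T1 = [7/50 0 -12/25 69/50; 0 1 0 6; 72/25 0 21/25 174/25; 0 0 0 1]
T4·…·T1 = [-7/50 0 12/25 -69/50; 0 1 0 6; 72/25 0 21/25 174/25; 0 0 0 1]
T5·…·T1 = [-7/25 0 24/25 -69/25; 0 3 0 18; 144/25 0 42/25 348/25; 0 0 0 1]
T6·…·T1 = [-7/25 3/2 24/25 156/25; 0 3 0 18; 144/25 0 42/25 348/25; 0 0 0 1]
det M = -18; M⁻¹ = [-7/25 7/50 4/25 -3; 0 1/3 0 -6; 24/25 -12/25 7/150 2; 0 0 0 1]
M⁻¹ · (176/25, 18, 1008/25)ᵀ = (4, 0, 2)ᵀ

p = (4, 0, 2)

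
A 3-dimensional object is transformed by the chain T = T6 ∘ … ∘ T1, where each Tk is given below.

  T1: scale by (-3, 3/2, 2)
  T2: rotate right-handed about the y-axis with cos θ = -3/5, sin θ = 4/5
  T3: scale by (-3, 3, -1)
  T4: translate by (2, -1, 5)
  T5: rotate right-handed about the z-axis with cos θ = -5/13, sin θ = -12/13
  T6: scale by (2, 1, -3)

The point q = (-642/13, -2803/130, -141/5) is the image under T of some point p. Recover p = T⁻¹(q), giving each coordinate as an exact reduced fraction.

T1 = [-3 0 0 0; 0 3/2 0 0; 0 0 2 0; 0 0 0 1]
T2·T1 = [9/5 0 8/5 0; 0 3/2 0 0; 12/5 0 -6/5 0; 0 0 0 1]
T3·…·T1 = [-27/5 0 -24/5 0; 0 9/2 0 0; -12/5 0 6/5 0; 0 0 0 1]
T4·…·T1 = [-27/5 0 -24/5 2; 0 9/2 0 -1; -12/5 0 6/5 5; 0 0 0 1]
T5·…·T1 = [27/13 54/13 24/13 -22/13; 324/65 -45/26 288/65 -19/13; -12/5 0 6/5 5; 0 0 0 1]
T6·…·T1 = [54/13 108/13 48/13 -44/13; 324/65 -45/26 288/65 -19/13; 36/5 0 -18/5 -15; 0 0 0 1]
det M = 486; M⁻¹ = [1/78 4/65 4/45 22/15; 4/39 -10/117 0 2/9; 1/39 8/65 -1/10 -37/30; 0 0 0 1]
M⁻¹ · (-642/13, -2803/130, -141/5)ᵀ = (-3, -3, -7/3)ᵀ

p = (-3, -3, -7/3)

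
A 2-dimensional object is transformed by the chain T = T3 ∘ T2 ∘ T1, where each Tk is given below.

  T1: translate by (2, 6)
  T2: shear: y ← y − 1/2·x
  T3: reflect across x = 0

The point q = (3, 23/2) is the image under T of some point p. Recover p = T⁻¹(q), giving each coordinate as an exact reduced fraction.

p = (-5, 4)

T1 = [1 0 2; 0 1 6; 0 0 1]
T2·T1 = [1 0 2; -1/2 1 5; 0 0 1]
T3·…·T1 = [-1 0 -2; -1/2 1 5; 0 0 1]
det M = -1; M⁻¹ = [-1 0 -2; -1/2 1 -6; 0 0 1]
M⁻¹ · (3, 23/2)ᵀ = (-5, 4)ᵀ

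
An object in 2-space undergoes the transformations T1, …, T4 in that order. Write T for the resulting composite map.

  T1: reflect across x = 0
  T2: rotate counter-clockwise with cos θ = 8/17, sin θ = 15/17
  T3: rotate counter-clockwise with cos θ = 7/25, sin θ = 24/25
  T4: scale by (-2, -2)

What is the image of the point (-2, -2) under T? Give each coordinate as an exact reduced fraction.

T(p) = (28/425, -2404/425)

T1 reflect across x = 0: (-2, -2) → (2, -2)
T2 rotate counter-clockwise with cos θ = 8/17, sin θ = 15/17: (2, -2) → (46/17, 14/17)
T3 rotate counter-clockwise with cos θ = 7/25, sin θ = 24/25: (46/17, 14/17) → (-14/425, 1202/425)
T4 scale by (-2, -2): (-14/425, 1202/425) → (28/425, -2404/425)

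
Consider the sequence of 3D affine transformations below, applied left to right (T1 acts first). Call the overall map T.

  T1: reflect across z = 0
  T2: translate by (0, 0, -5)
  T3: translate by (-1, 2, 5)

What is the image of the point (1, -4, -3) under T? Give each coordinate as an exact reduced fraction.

T1 reflect across z = 0: (1, -4, -3) → (1, -4, 3)
T2 translate by (0, 0, -5): (1, -4, 3) → (1, -4, -2)
T3 translate by (-1, 2, 5): (1, -4, -2) → (0, -2, 3)

T(p) = (0, -2, 3)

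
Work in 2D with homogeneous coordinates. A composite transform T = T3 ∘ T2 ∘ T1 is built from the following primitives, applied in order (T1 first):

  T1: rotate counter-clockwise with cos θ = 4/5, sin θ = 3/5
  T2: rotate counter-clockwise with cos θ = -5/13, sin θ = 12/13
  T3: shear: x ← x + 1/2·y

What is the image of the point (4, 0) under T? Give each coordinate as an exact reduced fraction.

T(p) = (-158/65, 132/65)

T1 rotate counter-clockwise with cos θ = 4/5, sin θ = 3/5: (4, 0) → (16/5, 12/5)
T2 rotate counter-clockwise with cos θ = -5/13, sin θ = 12/13: (16/5, 12/5) → (-224/65, 132/65)
T3 shear: x ← x + 1/2·y: (-224/65, 132/65) → (-158/65, 132/65)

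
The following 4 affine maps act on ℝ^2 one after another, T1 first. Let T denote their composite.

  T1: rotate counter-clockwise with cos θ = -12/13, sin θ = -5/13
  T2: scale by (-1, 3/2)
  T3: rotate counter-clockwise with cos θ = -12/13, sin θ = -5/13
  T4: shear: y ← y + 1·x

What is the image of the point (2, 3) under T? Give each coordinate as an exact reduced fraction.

T1 rotate counter-clockwise with cos θ = -12/13, sin θ = -5/13: (2, 3) → (-9/13, -46/13)
T2 scale by (-1, 3/2): (-9/13, -46/13) → (9/13, -69/13)
T3 rotate counter-clockwise with cos θ = -12/13, sin θ = -5/13: (9/13, -69/13) → (-453/169, 783/169)
T4 shear: y ← y + 1·x: (-453/169, 783/169) → (-453/169, 330/169)

T(p) = (-453/169, 330/169)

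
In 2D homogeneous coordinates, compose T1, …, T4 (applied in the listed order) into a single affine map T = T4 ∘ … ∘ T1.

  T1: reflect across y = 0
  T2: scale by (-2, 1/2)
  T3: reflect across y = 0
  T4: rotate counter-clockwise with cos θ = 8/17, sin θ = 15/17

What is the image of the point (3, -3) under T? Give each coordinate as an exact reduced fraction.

T(p) = (-3/2, -6)

T1 reflect across y = 0: (3, -3) → (3, 3)
T2 scale by (-2, 1/2): (3, 3) → (-6, 3/2)
T3 reflect across y = 0: (-6, 3/2) → (-6, -3/2)
T4 rotate counter-clockwise with cos θ = 8/17, sin θ = 15/17: (-6, -3/2) → (-3/2, -6)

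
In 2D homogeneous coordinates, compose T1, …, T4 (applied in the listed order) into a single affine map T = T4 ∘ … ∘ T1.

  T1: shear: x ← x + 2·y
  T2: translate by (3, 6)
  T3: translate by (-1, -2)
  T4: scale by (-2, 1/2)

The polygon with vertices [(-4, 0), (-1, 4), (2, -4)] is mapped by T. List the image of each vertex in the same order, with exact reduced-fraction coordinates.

image vertices: (4, 2), (-18, 4), (8, 0)

T1 shear: x ← x + 2·y: (-4, 0) → (-4, 0); (-1, 4) → (7, 4); (2, -4) → (-6, -4)
T2 translate by (3, 6): (-4, 0) → (-1, 6); (7, 4) → (10, 10); (-6, -4) → (-3, 2)
T3 translate by (-1, -2): (-1, 6) → (-2, 4); (10, 10) → (9, 8); (-3, 2) → (-4, 0)
T4 scale by (-2, 1/2): (-2, 4) → (4, 2); (9, 8) → (-18, 4); (-4, 0) → (8, 0)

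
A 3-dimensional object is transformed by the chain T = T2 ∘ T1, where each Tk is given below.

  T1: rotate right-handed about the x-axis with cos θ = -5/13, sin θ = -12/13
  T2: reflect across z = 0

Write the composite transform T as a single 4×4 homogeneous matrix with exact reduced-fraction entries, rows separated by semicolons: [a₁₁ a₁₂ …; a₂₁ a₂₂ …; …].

T1 = [1 0 0 0; 0 -5/13 12/13 0; 0 -12/13 -5/13 0; 0 0 0 1]
T2·T1 = [1 0 0 0; 0 -5/13 12/13 0; 0 12/13 5/13 0; 0 0 0 1]

T = [1 0 0 0; 0 -5/13 12/13 0; 0 12/13 5/13 0; 0 0 0 1]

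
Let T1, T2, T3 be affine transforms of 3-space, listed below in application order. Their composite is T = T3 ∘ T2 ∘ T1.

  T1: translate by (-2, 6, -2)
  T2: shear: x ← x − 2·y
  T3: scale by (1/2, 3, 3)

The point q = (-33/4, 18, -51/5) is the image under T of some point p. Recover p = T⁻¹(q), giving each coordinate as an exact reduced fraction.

p = (-5/2, 0, -7/5)

T1 = [1 0 0 -2; 0 1 0 6; 0 0 1 -2; 0 0 0 1]
T2·T1 = [1 -2 0 -14; 0 1 0 6; 0 0 1 -2; 0 0 0 1]
T3·…·T1 = [1/2 -1 0 -7; 0 3 0 18; 0 0 3 -6; 0 0 0 1]
det M = 9/2; M⁻¹ = [2 2/3 0 2; 0 1/3 0 -6; 0 0 1/3 2; 0 0 0 1]
M⁻¹ · (-33/4, 18, -51/5)ᵀ = (-5/2, 0, -7/5)ᵀ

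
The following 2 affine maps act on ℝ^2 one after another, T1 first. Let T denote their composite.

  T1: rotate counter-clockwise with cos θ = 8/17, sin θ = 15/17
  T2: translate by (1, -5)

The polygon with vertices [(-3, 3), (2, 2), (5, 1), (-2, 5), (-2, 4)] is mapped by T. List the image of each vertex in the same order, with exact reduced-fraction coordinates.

image vertices: (-52/17, -106/17), (3/17, -39/17), (42/17, -2/17), (-74/17, -75/17), (-59/17, -83/17)

T1 rotate counter-clockwise with cos θ = 8/17, sin θ = 15/17: (-3, 3) → (-69/17, -21/17); (2, 2) → (-14/17, 46/17); (5, 1) → (25/17, 83/17); (-2, 5) → (-91/17, 10/17); (-2, 4) → (-76/17, 2/17)
T2 translate by (1, -5): (-69/17, -21/17) → (-52/17, -106/17); (-14/17, 46/17) → (3/17, -39/17); (25/17, 83/17) → (42/17, -2/17); (-91/17, 10/17) → (-74/17, -75/17); (-76/17, 2/17) → (-59/17, -83/17)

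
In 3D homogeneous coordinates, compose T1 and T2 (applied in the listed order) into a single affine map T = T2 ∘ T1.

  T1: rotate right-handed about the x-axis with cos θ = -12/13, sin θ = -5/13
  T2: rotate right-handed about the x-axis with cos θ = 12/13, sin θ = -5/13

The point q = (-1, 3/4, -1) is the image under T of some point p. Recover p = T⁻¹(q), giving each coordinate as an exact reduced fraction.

p = (-1, -3/4, 1)

T1 = [1 0 0 0; 0 -12/13 5/13 0; 0 -5/13 -12/13 0; 0 0 0 1]
T2·T1 = [1 0 0 0; 0 -1 0 0; 0 0 -1 0; 0 0 0 1]
det M = 1; M⁻¹ = [1 0 0 0; 0 -1 0 0; 0 0 -1 0; 0 0 0 1]
M⁻¹ · (-1, 3/4, -1)ᵀ = (-1, -3/4, 1)ᵀ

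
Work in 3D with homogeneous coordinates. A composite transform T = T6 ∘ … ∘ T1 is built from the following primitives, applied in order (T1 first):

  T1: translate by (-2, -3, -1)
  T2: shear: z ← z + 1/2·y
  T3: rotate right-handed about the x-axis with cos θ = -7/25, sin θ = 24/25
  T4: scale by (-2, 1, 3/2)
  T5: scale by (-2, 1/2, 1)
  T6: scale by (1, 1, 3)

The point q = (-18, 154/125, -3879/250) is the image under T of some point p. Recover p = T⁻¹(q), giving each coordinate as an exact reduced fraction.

T1 = [1 0 0 -2; 0 1 0 -3; 0 0 1 -1; 0 0 0 1]
T2·T1 = [1 0 0 -2; 0 1 0 -3; 0 1/2 1 -5/2; 0 0 0 1]
T3·…·T1 = [1 0 0 -2; 0 -19/25 -24/25 81/25; 0 41/50 -7/25 -109/50; 0 0 0 1]
T4·…·T1 = [-2 0 0 4; 0 -19/25 -24/25 81/25; 0 123/100 -21/50 -327/100; 0 0 0 1]
T5·…·T1 = [4 0 0 -8; 0 -19/50 -12/25 81/50; 0 123/100 -21/50 -327/100; 0 0 0 1]
T6·…·T1 = [4 0 0 -8; 0 -19/50 -12/25 81/50; 0 369/100 -63/50 -981/100; 0 0 0 1]
det M = 9; M⁻¹ = [1/4 0 0 2; 0 -14/25 16/75 3; 0 -41/25 -38/225 1; 0 0 0 1]
M⁻¹ · (-18, 154/125, -3879/250)ᵀ = (-5/2, -1, 8/5)ᵀ

p = (-5/2, -1, 8/5)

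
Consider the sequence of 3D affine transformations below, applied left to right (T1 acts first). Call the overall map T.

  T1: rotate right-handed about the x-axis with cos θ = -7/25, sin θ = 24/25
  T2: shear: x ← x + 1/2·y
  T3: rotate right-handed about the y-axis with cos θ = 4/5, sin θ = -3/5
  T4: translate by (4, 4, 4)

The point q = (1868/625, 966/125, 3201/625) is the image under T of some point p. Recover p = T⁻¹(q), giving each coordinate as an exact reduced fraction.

T1 = [1 0 0 0; 0 -7/25 -24/25 0; 0 24/25 -7/25 0; 0 0 0 1]
T2·T1 = [1 -7/50 -12/25 0; 0 -7/25 -24/25 0; 0 24/25 -7/25 0; 0 0 0 1]
T3·…·T1 = [4/5 -86/125 -27/125 0; 0 -7/25 -24/25 0; 3/5 171/250 -64/125 0; 0 0 0 1]
T4·…·T1 = [4/5 -86/125 -27/125 4; 0 -7/25 -24/25 4; 3/5 171/250 -64/125 4; 0 0 0 1]
det M = 1; M⁻¹ = [4/5 -1/2 3/5 -18/5; -72/125 -7/25 96/125 44/125; 21/125 -24/25 -28/125 508/125; 0 0 0 1]
M⁻¹ · (1868/625, 966/125, 3201/625)ᵀ = (-2, 2/5, -4)ᵀ

p = (-2, 2/5, -4)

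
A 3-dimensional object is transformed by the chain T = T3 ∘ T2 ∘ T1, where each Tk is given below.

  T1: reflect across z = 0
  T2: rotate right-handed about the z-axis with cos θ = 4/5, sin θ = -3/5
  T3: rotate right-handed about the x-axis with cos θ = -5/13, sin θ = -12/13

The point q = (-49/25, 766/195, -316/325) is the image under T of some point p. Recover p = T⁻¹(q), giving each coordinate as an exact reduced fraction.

p = (-6/5, -5/3, -4)

T1 = [1 0 0 0; 0 1 0 0; 0 0 -1 0; 0 0 0 1]
T2·T1 = [4/5 3/5 0 0; -3/5 4/5 0 0; 0 0 -1 0; 0 0 0 1]
T3·…·T1 = [4/5 3/5 0 0; 3/13 -4/13 -12/13 0; 36/65 -48/65 5/13 0; 0 0 0 1]
det M = -1; M⁻¹ = [4/5 3/13 36/65 0; 3/5 -4/13 -48/65 0; 0 -12/13 5/13 0; 0 0 0 1]
M⁻¹ · (-49/25, 766/195, -316/325)ᵀ = (-6/5, -5/3, -4)ᵀ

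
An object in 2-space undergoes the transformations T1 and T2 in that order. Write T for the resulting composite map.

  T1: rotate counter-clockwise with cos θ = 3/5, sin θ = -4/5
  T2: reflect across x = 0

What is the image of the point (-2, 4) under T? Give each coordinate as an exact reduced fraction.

T(p) = (-2, 4)

T1 rotate counter-clockwise with cos θ = 3/5, sin θ = -4/5: (-2, 4) → (2, 4)
T2 reflect across x = 0: (2, 4) → (-2, 4)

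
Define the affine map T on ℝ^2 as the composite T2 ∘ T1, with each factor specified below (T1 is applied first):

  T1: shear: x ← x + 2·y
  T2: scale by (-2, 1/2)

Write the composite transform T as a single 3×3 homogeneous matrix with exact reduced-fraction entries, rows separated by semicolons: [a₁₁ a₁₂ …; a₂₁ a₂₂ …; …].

T = [-2 -4 0; 0 1/2 0; 0 0 1]

T1 = [1 2 0; 0 1 0; 0 0 1]
T2·T1 = [-2 -4 0; 0 1/2 0; 0 0 1]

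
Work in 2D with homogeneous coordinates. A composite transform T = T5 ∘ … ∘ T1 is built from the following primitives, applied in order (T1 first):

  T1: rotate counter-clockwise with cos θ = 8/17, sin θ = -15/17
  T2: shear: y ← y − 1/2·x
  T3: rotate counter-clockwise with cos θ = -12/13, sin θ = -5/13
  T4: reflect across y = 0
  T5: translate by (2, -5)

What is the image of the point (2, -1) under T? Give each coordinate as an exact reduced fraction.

T1 rotate counter-clockwise with cos θ = 8/17, sin θ = -15/17: (2, -1) → (1/17, -38/17)
T2 shear: y ← y − 1/2·x: (1/17, -38/17) → (1/17, -77/34)
T3 rotate counter-clockwise with cos θ = -12/13, sin θ = -5/13: (1/17, -77/34) → (-409/442, 457/221)
T4 reflect across y = 0: (-409/442, 457/221) → (-409/442, -457/221)
T5 translate by (2, -5): (-409/442, -457/221) → (475/442, -1562/221)

T(p) = (475/442, -1562/221)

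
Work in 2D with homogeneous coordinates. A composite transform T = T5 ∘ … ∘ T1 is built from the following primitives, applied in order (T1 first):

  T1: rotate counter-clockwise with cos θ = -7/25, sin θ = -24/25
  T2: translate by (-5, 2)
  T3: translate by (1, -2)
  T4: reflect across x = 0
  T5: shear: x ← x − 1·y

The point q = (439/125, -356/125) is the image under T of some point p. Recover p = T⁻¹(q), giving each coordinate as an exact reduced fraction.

p = (9/5, 4)

T1 = [-7/25 24/25 0; -24/25 -7/25 0; 0 0 1]
T2·T1 = [-7/25 24/25 -5; -24/25 -7/25 2; 0 0 1]
T3·…·T1 = [-7/25 24/25 -4; -24/25 -7/25 0; 0 0 1]
T4·…·T1 = [7/25 -24/25 4; -24/25 -7/25 0; 0 0 1]
T5·…·T1 = [31/25 -17/25 4; -24/25 -7/25 0; 0 0 1]
det M = -1; M⁻¹ = [7/25 -17/25 -28/25; -24/25 -31/25 96/25; 0 0 1]
M⁻¹ · (439/125, -356/125)ᵀ = (9/5, 4)ᵀ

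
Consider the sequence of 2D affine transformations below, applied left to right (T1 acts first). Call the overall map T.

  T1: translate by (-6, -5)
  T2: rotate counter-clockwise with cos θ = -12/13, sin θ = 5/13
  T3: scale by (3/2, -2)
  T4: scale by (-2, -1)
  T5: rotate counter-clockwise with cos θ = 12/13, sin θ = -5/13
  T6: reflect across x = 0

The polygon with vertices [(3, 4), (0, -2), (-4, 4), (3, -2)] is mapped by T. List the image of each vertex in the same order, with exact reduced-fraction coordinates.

T1 translate by (-6, -5): (3, 4) → (-3, -1); (0, -2) → (-6, -7); (-4, 4) → (-10, -1); (3, -2) → (-3, -7)
T2 rotate counter-clockwise with cos θ = -12/13, sin θ = 5/13: (-3, -1) → (41/13, -3/13); (-6, -7) → (107/13, 54/13); (-10, -1) → (125/13, -38/13); (-3, -7) → (71/13, 69/13)
T3 scale by (3/2, -2): (41/13, -3/13) → (123/26, 6/13); (107/13, 54/13) → (321/26, -108/13); (125/13, -38/13) → (375/26, 76/13); (71/13, 69/13) → (213/26, -138/13)
T4 scale by (-2, -1): (123/26, 6/13) → (-123/13, -6/13); (321/26, -108/13) → (-321/13, 108/13); (375/26, 76/13) → (-375/13, -76/13); (213/26, -138/13) → (-213/13, 138/13)
T5 rotate counter-clockwise with cos θ = 12/13, sin θ = -5/13: (-123/13, -6/13) → (-1506/169, 543/169); (-321/13, 108/13) → (-3312/169, 2901/169); (-375/13, -76/13) → (-4880/169, 963/169); (-213/13, 138/13) → (-1866/169, 2721/169)
T6 reflect across x = 0: (-1506/169, 543/169) → (1506/169, 543/169); (-3312/169, 2901/169) → (3312/169, 2901/169); (-4880/169, 963/169) → (4880/169, 963/169); (-1866/169, 2721/169) → (1866/169, 2721/169)

image vertices: (1506/169, 543/169), (3312/169, 2901/169), (4880/169, 963/169), (1866/169, 2721/169)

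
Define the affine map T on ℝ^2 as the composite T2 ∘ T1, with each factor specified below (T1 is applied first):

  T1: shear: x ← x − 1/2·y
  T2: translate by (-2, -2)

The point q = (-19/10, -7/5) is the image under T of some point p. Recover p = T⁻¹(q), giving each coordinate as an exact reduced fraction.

T1 = [1 -1/2 0; 0 1 0; 0 0 1]
T2·T1 = [1 -1/2 -2; 0 1 -2; 0 0 1]
det M = 1; M⁻¹ = [1 1/2 3; 0 1 2; 0 0 1]
M⁻¹ · (-19/10, -7/5)ᵀ = (2/5, 3/5)ᵀ

p = (2/5, 3/5)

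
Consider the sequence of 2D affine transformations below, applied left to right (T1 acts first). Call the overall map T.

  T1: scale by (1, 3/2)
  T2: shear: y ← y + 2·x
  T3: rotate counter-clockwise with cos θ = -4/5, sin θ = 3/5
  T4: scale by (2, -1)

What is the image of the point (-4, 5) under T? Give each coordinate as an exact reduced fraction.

T(p) = (7, 2)

T1 scale by (1, 3/2): (-4, 5) → (-4, 15/2)
T2 shear: y ← y + 2·x: (-4, 15/2) → (-4, -1/2)
T3 rotate counter-clockwise with cos θ = -4/5, sin θ = 3/5: (-4, -1/2) → (7/2, -2)
T4 scale by (2, -1): (7/2, -2) → (7, 2)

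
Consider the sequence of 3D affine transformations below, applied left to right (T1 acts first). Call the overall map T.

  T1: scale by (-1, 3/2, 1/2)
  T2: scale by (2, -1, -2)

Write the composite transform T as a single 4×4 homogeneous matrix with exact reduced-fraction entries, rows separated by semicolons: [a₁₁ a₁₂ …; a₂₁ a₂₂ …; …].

T1 = [-1 0 0 0; 0 3/2 0 0; 0 0 1/2 0; 0 0 0 1]
T2·T1 = [-2 0 0 0; 0 -3/2 0 0; 0 0 -1 0; 0 0 0 1]

T = [-2 0 0 0; 0 -3/2 0 0; 0 0 -1 0; 0 0 0 1]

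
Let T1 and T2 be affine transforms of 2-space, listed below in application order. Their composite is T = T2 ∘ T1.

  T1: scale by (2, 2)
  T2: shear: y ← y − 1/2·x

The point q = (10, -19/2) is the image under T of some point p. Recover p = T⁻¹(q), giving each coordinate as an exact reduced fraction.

p = (5, -9/4)

T1 = [2 0 0; 0 2 0; 0 0 1]
T2·T1 = [2 0 0; -1 2 0; 0 0 1]
det M = 4; M⁻¹ = [1/2 0 0; 1/4 1/2 0; 0 0 1]
M⁻¹ · (10, -19/2)ᵀ = (5, -9/4)ᵀ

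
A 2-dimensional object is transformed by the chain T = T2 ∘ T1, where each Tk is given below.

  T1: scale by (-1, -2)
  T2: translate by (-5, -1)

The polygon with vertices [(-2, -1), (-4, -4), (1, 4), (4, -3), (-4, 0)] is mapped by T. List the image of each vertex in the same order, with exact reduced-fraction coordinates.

image vertices: (-3, 1), (-1, 7), (-6, -9), (-9, 5), (-1, -1)

T1 scale by (-1, -2): (-2, -1) → (2, 2); (-4, -4) → (4, 8); (1, 4) → (-1, -8); (4, -3) → (-4, 6); (-4, 0) → (4, 0)
T2 translate by (-5, -1): (2, 2) → (-3, 1); (4, 8) → (-1, 7); (-1, -8) → (-6, -9); (-4, 6) → (-9, 5); (4, 0) → (-1, -1)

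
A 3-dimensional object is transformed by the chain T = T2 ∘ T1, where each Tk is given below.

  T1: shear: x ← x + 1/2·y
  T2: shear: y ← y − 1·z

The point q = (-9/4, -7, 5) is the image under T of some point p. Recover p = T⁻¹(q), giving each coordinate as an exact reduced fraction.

T1 = [1 1/2 0 0; 0 1 0 0; 0 0 1 0; 0 0 0 1]
T2·T1 = [1 1/2 0 0; 0 1 -1 0; 0 0 1 0; 0 0 0 1]
det M = 1; M⁻¹ = [1 -1/2 -1/2 0; 0 1 1 0; 0 0 1 0; 0 0 0 1]
M⁻¹ · (-9/4, -7, 5)ᵀ = (-5/4, -2, 5)ᵀ

p = (-5/4, -2, 5)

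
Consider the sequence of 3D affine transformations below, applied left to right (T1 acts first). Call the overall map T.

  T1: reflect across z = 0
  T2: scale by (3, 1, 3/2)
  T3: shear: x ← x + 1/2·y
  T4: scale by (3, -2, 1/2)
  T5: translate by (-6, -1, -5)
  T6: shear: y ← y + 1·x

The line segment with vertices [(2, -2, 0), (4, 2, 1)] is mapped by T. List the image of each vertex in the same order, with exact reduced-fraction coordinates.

image vertices: (9, 12, -5), (33, 28, -23/4)

T1 reflect across z = 0: (2, -2, 0) → (2, -2, 0); (4, 2, 1) → (4, 2, -1)
T2 scale by (3, 1, 3/2): (2, -2, 0) → (6, -2, 0); (4, 2, -1) → (12, 2, -3/2)
T3 shear: x ← x + 1/2·y: (6, -2, 0) → (5, -2, 0); (12, 2, -3/2) → (13, 2, -3/2)
T4 scale by (3, -2, 1/2): (5, -2, 0) → (15, 4, 0); (13, 2, -3/2) → (39, -4, -3/4)
T5 translate by (-6, -1, -5): (15, 4, 0) → (9, 3, -5); (39, -4, -3/4) → (33, -5, -23/4)
T6 shear: y ← y + 1·x: (9, 3, -5) → (9, 12, -5); (33, -5, -23/4) → (33, 28, -23/4)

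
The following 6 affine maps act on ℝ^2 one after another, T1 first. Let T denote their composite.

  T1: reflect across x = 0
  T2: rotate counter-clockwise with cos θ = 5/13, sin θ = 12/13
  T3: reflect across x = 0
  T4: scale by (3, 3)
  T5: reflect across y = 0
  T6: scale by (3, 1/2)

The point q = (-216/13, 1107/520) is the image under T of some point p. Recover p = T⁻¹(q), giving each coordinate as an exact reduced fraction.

T1 = [-1 0 0; 0 1 0; 0 0 1]
T2·T1 = [-5/13 -12/13 0; -12/13 5/13 0; 0 0 1]
T3·…·T1 = [5/13 12/13 0; -12/13 5/13 0; 0 0 1]
T4·…·T1 = [15/13 36/13 0; -36/13 15/13 0; 0 0 1]
T5·…·T1 = [15/13 36/13 0; 36/13 -15/13 0; 0 0 1]
T6·…·T1 = [45/13 108/13 0; 18/13 -15/26 0; 0 0 1]
det M = -27/2; M⁻¹ = [5/117 8/13 0; 4/39 -10/39 0; 0 0 1]
M⁻¹ · (-216/13, 1107/520)ᵀ = (3/5, -9/4)ᵀ

p = (3/5, -9/4)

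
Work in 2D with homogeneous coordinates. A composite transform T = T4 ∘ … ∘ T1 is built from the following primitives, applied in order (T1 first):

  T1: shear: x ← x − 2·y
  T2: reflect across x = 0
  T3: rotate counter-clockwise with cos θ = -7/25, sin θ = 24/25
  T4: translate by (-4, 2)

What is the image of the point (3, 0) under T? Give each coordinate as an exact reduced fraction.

T(p) = (-79/25, -22/25)

T1 shear: x ← x − 2·y: (3, 0) → (3, 0)
T2 reflect across x = 0: (3, 0) → (-3, 0)
T3 rotate counter-clockwise with cos θ = -7/25, sin θ = 24/25: (-3, 0) → (21/25, -72/25)
T4 translate by (-4, 2): (21/25, -72/25) → (-79/25, -22/25)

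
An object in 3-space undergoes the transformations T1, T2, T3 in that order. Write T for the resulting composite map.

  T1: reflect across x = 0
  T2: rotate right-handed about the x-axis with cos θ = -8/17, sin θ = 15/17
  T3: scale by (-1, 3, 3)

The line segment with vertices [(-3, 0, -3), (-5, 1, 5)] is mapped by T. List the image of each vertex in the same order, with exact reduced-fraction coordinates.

T1 reflect across x = 0: (-3, 0, -3) → (3, 0, -3); (-5, 1, 5) → (5, 1, 5)
T2 rotate right-handed about the x-axis with cos θ = -8/17, sin θ = 15/17: (3, 0, -3) → (3, 45/17, 24/17); (5, 1, 5) → (5, -83/17, -25/17)
T3 scale by (-1, 3, 3): (3, 45/17, 24/17) → (-3, 135/17, 72/17); (5, -83/17, -25/17) → (-5, -249/17, -75/17)

image vertices: (-3, 135/17, 72/17), (-5, -249/17, -75/17)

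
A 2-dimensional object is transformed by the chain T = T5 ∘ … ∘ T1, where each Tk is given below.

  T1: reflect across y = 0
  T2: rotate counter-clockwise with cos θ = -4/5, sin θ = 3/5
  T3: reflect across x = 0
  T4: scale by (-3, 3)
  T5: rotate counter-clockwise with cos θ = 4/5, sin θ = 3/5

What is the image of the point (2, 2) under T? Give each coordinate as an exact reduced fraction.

T(p) = (-6, 6)

T1 reflect across y = 0: (2, 2) → (2, -2)
T2 rotate counter-clockwise with cos θ = -4/5, sin θ = 3/5: (2, -2) → (-2/5, 14/5)
T3 reflect across x = 0: (-2/5, 14/5) → (2/5, 14/5)
T4 scale by (-3, 3): (2/5, 14/5) → (-6/5, 42/5)
T5 rotate counter-clockwise with cos θ = 4/5, sin θ = 3/5: (-6/5, 42/5) → (-6, 6)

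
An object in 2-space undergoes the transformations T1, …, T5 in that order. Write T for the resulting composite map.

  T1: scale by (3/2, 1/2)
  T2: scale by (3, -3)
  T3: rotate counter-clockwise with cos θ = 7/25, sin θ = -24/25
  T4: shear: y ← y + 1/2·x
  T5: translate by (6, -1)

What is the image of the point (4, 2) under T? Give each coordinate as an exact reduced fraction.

T1 scale by (3/2, 1/2): (4, 2) → (6, 1)
T2 scale by (3, -3): (6, 1) → (18, -3)
T3 rotate counter-clockwise with cos θ = 7/25, sin θ = -24/25: (18, -3) → (54/25, -453/25)
T4 shear: y ← y + 1/2·x: (54/25, -453/25) → (54/25, -426/25)
T5 translate by (6, -1): (54/25, -426/25) → (204/25, -451/25)

T(p) = (204/25, -451/25)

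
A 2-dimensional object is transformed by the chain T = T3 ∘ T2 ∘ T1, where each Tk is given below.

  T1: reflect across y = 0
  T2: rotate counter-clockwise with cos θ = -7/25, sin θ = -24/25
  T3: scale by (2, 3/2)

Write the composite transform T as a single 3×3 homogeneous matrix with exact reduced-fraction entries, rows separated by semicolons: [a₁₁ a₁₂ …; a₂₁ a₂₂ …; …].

T1 = [1 0 0; 0 -1 0; 0 0 1]
T2·T1 = [-7/25 -24/25 0; -24/25 7/25 0; 0 0 1]
T3·…·T1 = [-14/25 -48/25 0; -36/25 21/50 0; 0 0 1]

T = [-14/25 -48/25 0; -36/25 21/50 0; 0 0 1]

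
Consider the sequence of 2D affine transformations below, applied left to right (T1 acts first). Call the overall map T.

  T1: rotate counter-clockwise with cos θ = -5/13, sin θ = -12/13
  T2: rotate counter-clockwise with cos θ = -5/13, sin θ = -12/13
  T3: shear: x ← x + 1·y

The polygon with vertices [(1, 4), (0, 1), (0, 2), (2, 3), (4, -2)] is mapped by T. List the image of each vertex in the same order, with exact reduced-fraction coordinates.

image vertices: (-955/169, -356/169), (-239/169, -119/169), (-478/169, -238/169), (-55/13, -9/13), (482/169, 718/169)

T1 rotate counter-clockwise with cos θ = -5/13, sin θ = -12/13: (1, 4) → (43/13, -32/13); (0, 1) → (12/13, -5/13); (0, 2) → (24/13, -10/13); (2, 3) → (2, -3); (4, -2) → (-44/13, -38/13)
T2 rotate counter-clockwise with cos θ = -5/13, sin θ = -12/13: (43/13, -32/13) → (-599/169, -356/169); (12/13, -5/13) → (-120/169, -119/169); (24/13, -10/13) → (-240/169, -238/169); (2, -3) → (-46/13, -9/13); (-44/13, -38/13) → (-236/169, 718/169)
T3 shear: x ← x + 1·y: (-599/169, -356/169) → (-955/169, -356/169); (-120/169, -119/169) → (-239/169, -119/169); (-240/169, -238/169) → (-478/169, -238/169); (-46/13, -9/13) → (-55/13, -9/13); (-236/169, 718/169) → (482/169, 718/169)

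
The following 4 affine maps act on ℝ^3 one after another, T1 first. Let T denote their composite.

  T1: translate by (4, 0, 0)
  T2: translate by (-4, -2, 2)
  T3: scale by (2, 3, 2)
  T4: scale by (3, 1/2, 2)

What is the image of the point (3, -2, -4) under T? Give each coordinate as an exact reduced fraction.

T(p) = (18, -6, -8)

T1 translate by (4, 0, 0): (3, -2, -4) → (7, -2, -4)
T2 translate by (-4, -2, 2): (7, -2, -4) → (3, -4, -2)
T3 scale by (2, 3, 2): (3, -4, -2) → (6, -12, -4)
T4 scale by (3, 1/2, 2): (6, -12, -4) → (18, -6, -8)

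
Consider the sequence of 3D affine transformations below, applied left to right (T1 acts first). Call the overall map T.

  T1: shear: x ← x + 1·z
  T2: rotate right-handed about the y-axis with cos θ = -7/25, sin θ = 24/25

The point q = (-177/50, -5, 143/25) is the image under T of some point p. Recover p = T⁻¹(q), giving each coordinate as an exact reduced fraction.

T1 = [1 0 1 0; 0 1 0 0; 0 0 1 0; 0 0 0 1]
T2·T1 = [-7/25 0 17/25 0; 0 1 0 0; -24/25 0 -31/25 0; 0 0 0 1]
det M = 1; M⁻¹ = [-31/25 0 -17/25 0; 0 1 0 0; 24/25 0 -7/25 0; 0 0 0 1]
M⁻¹ · (-177/50, -5, 143/25)ᵀ = (1/2, -5, -5)ᵀ

p = (1/2, -5, -5)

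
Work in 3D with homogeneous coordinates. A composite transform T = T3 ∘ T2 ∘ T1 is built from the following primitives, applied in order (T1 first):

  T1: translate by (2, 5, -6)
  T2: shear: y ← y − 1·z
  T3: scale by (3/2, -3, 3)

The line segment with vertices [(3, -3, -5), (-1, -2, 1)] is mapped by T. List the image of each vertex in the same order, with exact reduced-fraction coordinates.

T1 translate by (2, 5, -6): (3, -3, -5) → (5, 2, -11); (-1, -2, 1) → (1, 3, -5)
T2 shear: y ← y − 1·z: (5, 2, -11) → (5, 13, -11); (1, 3, -5) → (1, 8, -5)
T3 scale by (3/2, -3, 3): (5, 13, -11) → (15/2, -39, -33); (1, 8, -5) → (3/2, -24, -15)

image vertices: (15/2, -39, -33), (3/2, -24, -15)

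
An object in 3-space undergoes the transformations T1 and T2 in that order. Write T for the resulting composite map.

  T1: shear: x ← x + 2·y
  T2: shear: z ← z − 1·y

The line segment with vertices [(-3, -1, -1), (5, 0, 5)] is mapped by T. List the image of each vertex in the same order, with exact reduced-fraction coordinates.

image vertices: (-5, -1, 0), (5, 0, 5)

T1 shear: x ← x + 2·y: (-3, -1, -1) → (-5, -1, -1); (5, 0, 5) → (5, 0, 5)
T2 shear: z ← z − 1·y: (-5, -1, -1) → (-5, -1, 0); (5, 0, 5) → (5, 0, 5)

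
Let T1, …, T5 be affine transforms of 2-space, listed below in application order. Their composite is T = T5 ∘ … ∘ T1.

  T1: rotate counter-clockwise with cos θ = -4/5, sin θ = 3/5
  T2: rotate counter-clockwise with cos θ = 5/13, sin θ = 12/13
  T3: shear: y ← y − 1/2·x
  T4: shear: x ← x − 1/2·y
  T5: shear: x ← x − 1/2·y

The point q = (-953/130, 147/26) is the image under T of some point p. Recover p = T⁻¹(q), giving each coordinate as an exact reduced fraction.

T1 = [-4/5 -3/5 0; 3/5 -4/5 0; 0 0 1]
T2·T1 = [-56/65 33/65 0; -33/65 -56/65 0; 0 0 1]
T3·…·T1 = [-56/65 33/65 0; -1/13 -29/26 0; 0 0 1]
T4·…·T1 = [-107/130 277/260 0; -1/13 -29/26 0; 0 0 1]
T5·…·T1 = [-51/65 211/130 0; -1/13 -29/26 0; 0 0 1]
det M = 1; M⁻¹ = [-29/26 -211/130 0; 1/13 -51/65 0; 0 0 1]
M⁻¹ · (-953/130, 147/26)ᵀ = (-1, -5)ᵀ

p = (-1, -5)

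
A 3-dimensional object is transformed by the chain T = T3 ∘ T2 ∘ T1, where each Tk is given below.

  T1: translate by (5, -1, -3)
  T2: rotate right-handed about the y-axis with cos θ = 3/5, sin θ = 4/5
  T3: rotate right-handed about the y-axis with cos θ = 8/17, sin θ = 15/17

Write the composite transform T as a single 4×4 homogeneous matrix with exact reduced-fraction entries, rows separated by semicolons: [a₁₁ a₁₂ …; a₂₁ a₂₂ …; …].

T = [-36/85 0 77/85 -411/85; 0 1 0 -1; -77/85 0 -36/85 -277/85; 0 0 0 1]

T1 = [1 0 0 5; 0 1 0 -1; 0 0 1 -3; 0 0 0 1]
T2·T1 = [3/5 0 4/5 3/5; 0 1 0 -1; -4/5 0 3/5 -29/5; 0 0 0 1]
T3·…·T1 = [-36/85 0 77/85 -411/85; 0 1 0 -1; -77/85 0 -36/85 -277/85; 0 0 0 1]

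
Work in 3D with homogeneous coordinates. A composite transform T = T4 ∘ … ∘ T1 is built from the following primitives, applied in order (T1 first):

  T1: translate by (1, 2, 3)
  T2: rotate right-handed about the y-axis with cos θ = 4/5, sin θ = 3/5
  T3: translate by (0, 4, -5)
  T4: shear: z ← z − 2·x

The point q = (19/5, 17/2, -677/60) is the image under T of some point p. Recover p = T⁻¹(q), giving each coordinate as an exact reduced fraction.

p = (5/4, 5/2, 1/3)

T1 = [1 0 0 1; 0 1 0 2; 0 0 1 3; 0 0 0 1]
T2·T1 = [4/5 0 3/5 13/5; 0 1 0 2; -3/5 0 4/5 9/5; 0 0 0 1]
T3·…·T1 = [4/5 0 3/5 13/5; 0 1 0 6; -3/5 0 4/5 -16/5; 0 0 0 1]
T4·…·T1 = [4/5 0 3/5 13/5; 0 1 0 6; -11/5 0 -2/5 -42/5; 0 0 0 1]
det M = 1; M⁻¹ = [-2/5 0 -3/5 -4; 0 1 0 -6; 11/5 0 4/5 1; 0 0 0 1]
M⁻¹ · (19/5, 17/2, -677/60)ᵀ = (5/4, 5/2, 1/3)ᵀ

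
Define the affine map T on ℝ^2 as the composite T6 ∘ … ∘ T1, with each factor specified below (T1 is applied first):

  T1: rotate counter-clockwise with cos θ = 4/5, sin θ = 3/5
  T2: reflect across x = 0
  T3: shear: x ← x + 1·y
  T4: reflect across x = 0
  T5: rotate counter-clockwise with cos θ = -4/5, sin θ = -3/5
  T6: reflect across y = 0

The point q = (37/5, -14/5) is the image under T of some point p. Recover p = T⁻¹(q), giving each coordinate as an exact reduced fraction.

p = (-3, 5)

T1 = [4/5 -3/5 0; 3/5 4/5 0; 0 0 1]
T2·T1 = [-4/5 3/5 0; 3/5 4/5 0; 0 0 1]
T3·…·T1 = [-1/5 7/5 0; 3/5 4/5 0; 0 0 1]
T4·…·T1 = [1/5 -7/5 0; 3/5 4/5 0; 0 0 1]
T5·…·T1 = [1/5 8/5 0; -3/5 1/5 0; 0 0 1]
T6·…·T1 = [1/5 8/5 0; 3/5 -1/5 0; 0 0 1]
det M = -1; M⁻¹ = [1/5 8/5 0; 3/5 -1/5 0; 0 0 1]
M⁻¹ · (37/5, -14/5)ᵀ = (-3, 5)ᵀ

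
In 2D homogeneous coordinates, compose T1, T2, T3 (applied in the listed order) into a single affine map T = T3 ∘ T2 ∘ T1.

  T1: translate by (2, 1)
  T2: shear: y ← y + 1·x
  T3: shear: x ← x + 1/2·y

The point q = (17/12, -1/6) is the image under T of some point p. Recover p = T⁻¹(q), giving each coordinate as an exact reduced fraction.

p = (-1/2, -8/3)

T1 = [1 0 2; 0 1 1; 0 0 1]
T2·T1 = [1 0 2; 1 1 3; 0 0 1]
T3·…·T1 = [3/2 1/2 7/2; 1 1 3; 0 0 1]
det M = 1; M⁻¹ = [1 -1/2 -2; -1 3/2 -1; 0 0 1]
M⁻¹ · (17/12, -1/6)ᵀ = (-1/2, -8/3)ᵀ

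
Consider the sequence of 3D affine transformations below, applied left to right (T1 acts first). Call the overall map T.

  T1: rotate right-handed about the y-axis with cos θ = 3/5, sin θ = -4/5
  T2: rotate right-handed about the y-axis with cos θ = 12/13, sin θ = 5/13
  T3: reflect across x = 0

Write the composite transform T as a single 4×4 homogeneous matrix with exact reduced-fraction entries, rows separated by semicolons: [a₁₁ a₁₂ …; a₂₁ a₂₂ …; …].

T = [-56/65 0 33/65 0; 0 1 0 0; 33/65 0 56/65 0; 0 0 0 1]

T1 = [3/5 0 -4/5 0; 0 1 0 0; 4/5 0 3/5 0; 0 0 0 1]
T2·T1 = [56/65 0 -33/65 0; 0 1 0 0; 33/65 0 56/65 0; 0 0 0 1]
T3·…·T1 = [-56/65 0 33/65 0; 0 1 0 0; 33/65 0 56/65 0; 0 0 0 1]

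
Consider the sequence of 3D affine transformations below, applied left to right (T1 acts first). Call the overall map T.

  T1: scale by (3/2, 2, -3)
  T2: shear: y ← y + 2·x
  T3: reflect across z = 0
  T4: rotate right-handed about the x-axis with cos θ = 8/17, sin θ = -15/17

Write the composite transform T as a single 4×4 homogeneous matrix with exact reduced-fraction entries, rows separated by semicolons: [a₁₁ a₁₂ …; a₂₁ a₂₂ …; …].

T = [3/2 0 0 0; 24/17 16/17 45/17 0; -45/17 -30/17 24/17 0; 0 0 0 1]

T1 = [3/2 0 0 0; 0 2 0 0; 0 0 -3 0; 0 0 0 1]
T2·T1 = [3/2 0 0 0; 3 2 0 0; 0 0 -3 0; 0 0 0 1]
T3·…·T1 = [3/2 0 0 0; 3 2 0 0; 0 0 3 0; 0 0 0 1]
T4·…·T1 = [3/2 0 0 0; 24/17 16/17 45/17 0; -45/17 -30/17 24/17 0; 0 0 0 1]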